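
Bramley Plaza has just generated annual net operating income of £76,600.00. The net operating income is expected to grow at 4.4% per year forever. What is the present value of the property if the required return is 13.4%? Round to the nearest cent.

D₁ = D₀ × (1 + g) = £76,600.00 × 1.044 = £79,970.4000
Growing perpetuity: P = D₁ / (r − g) = £79,970.4000 / (0.134 − 0.044) = £888,560.00

£888560.00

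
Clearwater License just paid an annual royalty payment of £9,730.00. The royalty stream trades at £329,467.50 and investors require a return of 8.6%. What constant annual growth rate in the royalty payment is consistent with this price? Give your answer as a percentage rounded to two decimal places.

P = D₀(1+g)/(r−g) ⇒ P(r−g) = D₀(1+g) ⇒ g(P+D₀) = P·r − D₀
g = (P·r − D₀)/(P + D₀) = (£329,467.50×0.086 − £9,730.00) / (£329,467.50 + £9,730.00) = 0.054848

5.48%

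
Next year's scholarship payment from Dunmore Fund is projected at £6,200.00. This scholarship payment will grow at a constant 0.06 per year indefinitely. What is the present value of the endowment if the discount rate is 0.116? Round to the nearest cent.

Growing perpetuity: P = D₁ / (r − g) = £6,200.0000 / (0.116 − 0.06) = £110,714.29

£110714.29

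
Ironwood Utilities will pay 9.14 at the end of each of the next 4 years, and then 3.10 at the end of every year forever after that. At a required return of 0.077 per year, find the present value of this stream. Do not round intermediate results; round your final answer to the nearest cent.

60.40

PV of 4-year annuity: 9.14 × [1 − (1+0.077)^−4] / 0.077 = 30.47610
Perpetuity value at year 4: 3.10 / 0.077 = 40.25974
PV of perpetuity: 40.25974 / (1+0.077)^4 = 29.92321
Total PV = 30.47610 + 29.92321 = 60.39931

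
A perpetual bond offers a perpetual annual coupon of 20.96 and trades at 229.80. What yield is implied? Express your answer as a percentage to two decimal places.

P = C/r ⇒ r = C/P = 20.96/229.80 = 0.091210

9.12%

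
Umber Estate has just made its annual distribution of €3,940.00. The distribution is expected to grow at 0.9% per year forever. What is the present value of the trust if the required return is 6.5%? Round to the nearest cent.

D₁ = D₀ × (1 + g) = €3,940.00 × 1.009 = €3,975.4600
Growing perpetuity: P = D₁ / (r − g) = €3,975.4600 / (0.065 − 0.009) = €70,990.36

€70990.36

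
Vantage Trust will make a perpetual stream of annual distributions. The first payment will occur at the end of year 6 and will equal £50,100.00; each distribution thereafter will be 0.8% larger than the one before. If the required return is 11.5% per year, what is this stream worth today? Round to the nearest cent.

Value at end of year 5: C₁ / (r − g) = £50,100.00 / (0.115 − 0.008) = £468,224.2991
Discount to today: PV = £468,224.2991 / (1 + 0.115)^5 = £468,224.2991 / 1.723353 = £271,693.73

£271693.73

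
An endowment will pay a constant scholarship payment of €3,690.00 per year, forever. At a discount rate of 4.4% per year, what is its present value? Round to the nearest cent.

€83863.64

Level perpetuity: PV = C / r = €3,690.00 / 0.044 = €83,863.64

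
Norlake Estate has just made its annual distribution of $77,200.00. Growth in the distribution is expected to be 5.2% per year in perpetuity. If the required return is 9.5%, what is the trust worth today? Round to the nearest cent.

D₁ = D₀ × (1 + g) = $77,200.00 × 1.052 = $81,214.4000
Growing perpetuity: P = D₁ / (r − g) = $81,214.4000 / (0.095 − 0.052) = $1,888,706.98

$1888706.98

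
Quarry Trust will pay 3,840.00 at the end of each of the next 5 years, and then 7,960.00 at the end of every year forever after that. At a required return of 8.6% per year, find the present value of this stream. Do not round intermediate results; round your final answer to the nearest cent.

76365.06

PV of 5-year annuity: 3,840.00 × [1 − (1+0.086)^−5] / 0.086 = 15092.57733
Perpetuity value at year 5: 7,960.00 / 0.086 = 92558.13953
PV of perpetuity: 92558.13953 / (1+0.086)^5 = 61272.48444
Total PV = 15092.57733 + 61272.48444 = 76365.06177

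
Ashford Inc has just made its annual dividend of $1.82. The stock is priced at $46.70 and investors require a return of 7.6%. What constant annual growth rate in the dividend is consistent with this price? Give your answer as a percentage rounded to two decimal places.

3.56%

P = D₀(1+g)/(r−g) ⇒ P(r−g) = D₀(1+g) ⇒ g(P+D₀) = P·r − D₀
g = (P·r − D₀)/(P + D₀) = ($46.70×0.076 − $1.82) / ($46.70 + $1.82) = 0.035639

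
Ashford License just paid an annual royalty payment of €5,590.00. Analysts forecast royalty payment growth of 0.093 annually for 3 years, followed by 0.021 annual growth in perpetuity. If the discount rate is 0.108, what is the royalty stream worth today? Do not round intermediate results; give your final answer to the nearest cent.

€79293.77

D_1 = 6109.87000
D_2 = 6678.08791
D_3 = 7299.15009
Terminal value at year 3: TV = D_3×(1+g_2)/(r−g_2) = 7452.43224/0.087 = 85660.14066
P_0 = D_1/(1+r)^1 + D_2/(1+r)^2 + D_3/(1+r)^3 + TV/(1+r)^3
    = 5514.32310 + 5439.67072 + 5366.02896 + 62973.74222 = 79293.76500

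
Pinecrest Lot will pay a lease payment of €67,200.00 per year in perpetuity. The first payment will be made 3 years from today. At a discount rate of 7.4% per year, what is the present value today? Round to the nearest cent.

€787279.59

Value at end of year 2: C / r = €67,200.00 / 0.074 = €908,108.1081
Discount to today: PV = €908,108.1081 / (1 + 0.074)^2 = €908,108.1081 / 1.153476 = €787,279.59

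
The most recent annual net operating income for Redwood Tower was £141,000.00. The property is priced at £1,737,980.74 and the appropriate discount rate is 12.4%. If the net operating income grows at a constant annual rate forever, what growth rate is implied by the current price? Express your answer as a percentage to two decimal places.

P = D₀(1+g)/(r−g) ⇒ P(r−g) = D₀(1+g) ⇒ g(P+D₀) = P·r − D₀
g = (P·r − D₀)/(P + D₀) = (£1,737,980.74×0.124 − £141,000.00) / (£1,737,980.74 + £141,000.00) = 0.039654

3.97%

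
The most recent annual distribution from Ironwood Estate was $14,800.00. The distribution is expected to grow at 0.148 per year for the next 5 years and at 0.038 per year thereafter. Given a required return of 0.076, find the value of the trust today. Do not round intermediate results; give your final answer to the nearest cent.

$649135.11

D_1 = 16990.40000
D_2 = 19504.97920
D_3 = 22391.71612
D_4 = 25705.69011
D_5 = 29510.13224
Terminal value at year 5: TV = D_5×(1+g_2)/(r−g_2) = 30631.51727/0.038 = 806092.55970
P_0 = D_1/(1+r)^1 + D_2/(1+r)^2 + D_3/(1+r)^3 + D_4/(1+r)^4 + D_5/(1+r)^5 + TV/(1+r)^5
    = 15790.33457 + 16846.93689 + 17974.24121 + 19176.97854 + 20460.19644 + 558886.41849 = 649135.10615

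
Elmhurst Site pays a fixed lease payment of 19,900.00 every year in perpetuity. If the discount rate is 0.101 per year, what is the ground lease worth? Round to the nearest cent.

Level perpetuity: PV = C / r = 19,900.00 / 0.101 = 197,029.70

197029.70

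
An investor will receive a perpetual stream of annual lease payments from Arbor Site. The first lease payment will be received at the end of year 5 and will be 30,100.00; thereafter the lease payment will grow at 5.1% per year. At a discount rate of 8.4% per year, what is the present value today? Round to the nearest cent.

660595.22

Value at end of year 4: C₁ / (r − g) = 30,100.00 / (0.084 − 0.051) = 912,121.2121
Discount to today: PV = 912,121.2121 / (1 + 0.084)^4 = 912,121.2121 / 1.380757 = 660,595.22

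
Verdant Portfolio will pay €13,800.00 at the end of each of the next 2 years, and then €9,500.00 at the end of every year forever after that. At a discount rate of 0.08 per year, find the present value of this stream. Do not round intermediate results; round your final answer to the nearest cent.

PV of 2-year annuity: €13,800.00 × [1 − (1+0.08)^−2] / 0.08 = 24609.05350
Perpetuity value at year 2: €9,500.00 / 0.08 = 118750.00000
PV of perpetuity: 118750.00000 / (1+0.08)^2 = 101808.98491
Total PV = 24609.05350 + 101808.98491 = 126418.03841

€126418.04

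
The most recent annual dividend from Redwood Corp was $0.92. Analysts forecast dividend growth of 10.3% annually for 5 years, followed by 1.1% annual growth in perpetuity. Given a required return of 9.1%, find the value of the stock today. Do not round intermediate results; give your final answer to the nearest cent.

$17.03

D_1 = 1.01476
D_2 = 1.11928
D_3 = 1.23457
D_4 = 1.36173
D_5 = 1.50198
Terminal value at year 5: TV = D_5×(1+g_2)/(r−g_2) = 1.51851/0.08 = 18.98133
P_0 = D_1/(1+r)^1 + D_2/(1+r)^2 + D_3/(1+r)^3 + D_4/(1+r)^4 + D_5/(1+r)^5 + TV/(1+r)^5
    = 0.93012 + 0.94035 + 0.95069 + 0.96115 + 0.97172 + 12.28013 = 17.03416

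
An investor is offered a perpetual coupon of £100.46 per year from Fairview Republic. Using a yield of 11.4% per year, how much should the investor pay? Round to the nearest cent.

£881.23

Level perpetuity: PV = C / r = £100.46 / 0.114 = £881.23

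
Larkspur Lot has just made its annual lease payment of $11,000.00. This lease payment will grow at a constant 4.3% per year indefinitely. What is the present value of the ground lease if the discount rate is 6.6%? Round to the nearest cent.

D₁ = D₀ × (1 + g) = $11,000.00 × 1.043 = $11,473.0000
Growing perpetuity: P = D₁ / (r − g) = $11,473.0000 / (0.066 − 0.043) = $498,826.09

$498826.09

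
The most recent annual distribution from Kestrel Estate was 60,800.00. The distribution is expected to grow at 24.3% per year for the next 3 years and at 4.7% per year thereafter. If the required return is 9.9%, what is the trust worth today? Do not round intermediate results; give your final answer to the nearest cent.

2005709.68

D_1 = 75574.40000
D_2 = 93938.97920
D_3 = 116766.15115
Terminal value at year 3: TV = D_3×(1+g_2)/(r−g_2) = 122254.16025/0.052 = 2351041.54326
P_0 = D_1/(1+r)^1 + D_2/(1+r)^2 + D_3/(1+r)^3 + TV/(1+r)^3
    = 68766.51501 + 77776.86821 + 87967.83183 + 1771198.46017 = 2005709.67522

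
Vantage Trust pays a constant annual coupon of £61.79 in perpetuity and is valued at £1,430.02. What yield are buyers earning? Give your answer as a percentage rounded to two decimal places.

P = C/r ⇒ r = C/P = £61.79/£1,430.02 = 0.043209

4.32%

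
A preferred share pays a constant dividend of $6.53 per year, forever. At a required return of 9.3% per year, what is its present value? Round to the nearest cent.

$70.22

Level perpetuity: PV = C / r = $6.53 / 0.093 = $70.22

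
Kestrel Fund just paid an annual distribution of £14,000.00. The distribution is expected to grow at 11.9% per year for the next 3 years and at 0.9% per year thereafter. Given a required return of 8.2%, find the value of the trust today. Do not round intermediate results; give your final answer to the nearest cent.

D_1 = 15666.00000
D_2 = 17530.25400
D_3 = 19616.35423
Terminal value at year 3: TV = D_3×(1+g_2)/(r−g_2) = 19792.90141/0.073 = 271135.63581
P_0 = D_1/(1+r)^1 + D_2/(1+r)^2 + D_3/(1+r)^3 + TV/(1+r)^3
    = 14478.74307 + 14973.85720 + 15485.90223 + 214044.86777 = 258983.37027

£258983.37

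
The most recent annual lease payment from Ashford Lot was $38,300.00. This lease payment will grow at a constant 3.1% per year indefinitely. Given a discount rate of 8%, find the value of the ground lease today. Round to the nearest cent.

$805863.27

D₁ = D₀ × (1 + g) = $38,300.00 × 1.031 = $39,487.3000
Growing perpetuity: P = D₁ / (r − g) = $39,487.3000 / (0.08 − 0.031) = $805,863.27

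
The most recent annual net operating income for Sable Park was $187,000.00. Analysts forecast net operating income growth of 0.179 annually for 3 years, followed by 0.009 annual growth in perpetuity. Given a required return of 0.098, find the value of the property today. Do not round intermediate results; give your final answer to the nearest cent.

$3272601.08

D_1 = 220473.00000
D_2 = 259937.66700
D_3 = 306466.50939
Terminal value at year 3: TV = D_3×(1+g_2)/(r−g_2) = 309224.70798/0.089 = 3474434.92110
P_0 = D_1/(1+r)^1 + D_2/(1+r)^2 + D_3/(1+r)^3 + TV/(1+r)^3
    = 200795.08197 + 215607.83392 + 231513.32986 + 2624684.82954 = 3272601.07528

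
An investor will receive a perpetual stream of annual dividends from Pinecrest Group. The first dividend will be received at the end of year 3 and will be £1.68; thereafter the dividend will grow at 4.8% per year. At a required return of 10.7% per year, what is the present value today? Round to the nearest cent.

Value at end of year 2: C₁ / (r − g) = £1.68 / (0.107 − 0.048) = £28.4746
Discount to today: PV = £28.4746 / (1 + 0.107)^2 = £28.4746 / 1.225449 = £23.24

£23.24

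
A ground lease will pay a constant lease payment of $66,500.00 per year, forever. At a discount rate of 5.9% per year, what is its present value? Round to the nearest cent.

Level perpetuity: PV = C / r = $66,500.00 / 0.059 = $1,127,118.64

$1127118.64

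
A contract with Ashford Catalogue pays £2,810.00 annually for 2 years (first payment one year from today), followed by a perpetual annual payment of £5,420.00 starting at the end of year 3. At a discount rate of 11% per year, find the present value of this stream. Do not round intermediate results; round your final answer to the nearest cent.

PV of 2-year annuity: £2,810.00 × [1 − (1+0.11)^−2] / 0.11 = 4812.19057
Perpetuity value at year 2: £5,420.00 / 0.11 = 49272.72727
PV of perpetuity: 49272.72727 / (1+0.11)^2 = 39990.85080
Total PV = 4812.19057 + 39990.85080 = 44803.04137

£44803.04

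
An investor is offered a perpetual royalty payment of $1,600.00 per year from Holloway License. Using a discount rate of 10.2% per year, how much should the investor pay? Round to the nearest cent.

$15686.27

Level perpetuity: PV = C / r = $1,600.00 / 0.102 = $15,686.27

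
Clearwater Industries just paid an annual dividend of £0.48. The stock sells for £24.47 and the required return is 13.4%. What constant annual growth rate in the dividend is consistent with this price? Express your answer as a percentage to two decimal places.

P = D₀(1+g)/(r−g) ⇒ P(r−g) = D₀(1+g) ⇒ g(P+D₀) = P·r − D₀
g = (P·r − D₀)/(P + D₀) = (£24.47×0.134 − £0.48) / (£24.47 + £0.48) = 0.112184

11.22%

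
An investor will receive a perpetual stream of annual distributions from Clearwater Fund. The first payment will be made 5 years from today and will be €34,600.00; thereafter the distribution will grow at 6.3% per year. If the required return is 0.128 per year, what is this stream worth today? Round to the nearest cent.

€328795.86

Value at end of year 4: C₁ / (r − g) = €34,600.00 / (0.128 − 0.063) = €532,307.6923
Discount to today: PV = €532,307.6923 / (1 + 0.128)^4 = €532,307.6923 / 1.618961 = €328,795.86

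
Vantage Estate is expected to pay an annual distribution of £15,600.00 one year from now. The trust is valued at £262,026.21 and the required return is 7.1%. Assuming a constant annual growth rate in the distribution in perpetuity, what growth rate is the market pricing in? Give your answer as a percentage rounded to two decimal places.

1.15%

P = D₁/(r−g) ⇒ g = r − D₁/P = 0.071 − £15,600.00/£262,026.21 = 0.011464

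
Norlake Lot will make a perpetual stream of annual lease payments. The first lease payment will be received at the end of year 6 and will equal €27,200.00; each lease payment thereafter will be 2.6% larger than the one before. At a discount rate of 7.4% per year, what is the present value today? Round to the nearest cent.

€396557.58

Value at end of year 5: C₁ / (r − g) = €27,200.00 / (0.074 − 0.026) = €566,666.6667
Discount to today: PV = €566,666.6667 / (1 + 0.074)^5 = €566,666.6667 / 1.428964 = €396,557.58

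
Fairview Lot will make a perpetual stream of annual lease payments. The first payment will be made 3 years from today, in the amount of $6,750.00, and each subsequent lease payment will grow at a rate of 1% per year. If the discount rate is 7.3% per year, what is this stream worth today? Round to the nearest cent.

$93060.16

Value at end of year 2: C₁ / (r − g) = $6,750.00 / (0.073 − 0.01) = $107,142.8571
Discount to today: PV = $107,142.8571 / (1 + 0.073)^2 = $107,142.8571 / 1.151329 = $93,060.16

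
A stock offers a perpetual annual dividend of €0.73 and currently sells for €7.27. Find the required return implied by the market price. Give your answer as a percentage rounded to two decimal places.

P = C/r ⇒ r = C/P = €0.73/€7.27 = 0.100413

10.04%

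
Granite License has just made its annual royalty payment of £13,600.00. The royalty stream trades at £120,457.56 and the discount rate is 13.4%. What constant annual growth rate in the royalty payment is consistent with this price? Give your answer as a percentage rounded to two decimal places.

P = D₀(1+g)/(r−g) ⇒ P(r−g) = D₀(1+g) ⇒ g(P+D₀) = P·r − D₀
g = (P·r − D₀)/(P + D₀) = (£120,457.56×0.134 − £13,600.00) / (£120,457.56 + £13,600.00) = 0.018957

1.90%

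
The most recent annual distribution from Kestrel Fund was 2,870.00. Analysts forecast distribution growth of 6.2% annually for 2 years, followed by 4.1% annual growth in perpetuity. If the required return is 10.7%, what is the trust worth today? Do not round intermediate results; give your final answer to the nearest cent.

47056.97

D_1 = 3047.94000
D_2 = 3236.91228
Terminal value at year 2: TV = D_2×(1+g_2)/(r−g_2) = 3369.62568/0.066 = 51054.93460
P_0 = D_1/(1+r)^1 + D_2/(1+r)^2 + TV/(1+r)^2
    = 2753.33333 + 2641.40921 + 41662.22715 = 47056.96970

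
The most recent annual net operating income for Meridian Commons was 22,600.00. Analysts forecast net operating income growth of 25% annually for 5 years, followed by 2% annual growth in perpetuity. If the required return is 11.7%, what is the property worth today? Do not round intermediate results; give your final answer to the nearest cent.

577454.26

D_1 = 28250.00000
D_2 = 35312.50000
D_3 = 44140.62500
D_4 = 55175.78125
D_5 = 68969.72656
Terminal value at year 5: TV = D_5×(1+g_2)/(r−g_2) = 70349.12109/0.097 = 725248.67107
P_0 = D_1/(1+r)^1 + D_2/(1+r)^2 + D_3/(1+r)^3 + D_4/(1+r)^4 + D_5/(1+r)^5 + TV/(1+r)^5
    = 25290.95792 + 28302.32534 + 31672.25307 + 35443.43450 + 39663.64648 + 417081.64341 = 577454.26071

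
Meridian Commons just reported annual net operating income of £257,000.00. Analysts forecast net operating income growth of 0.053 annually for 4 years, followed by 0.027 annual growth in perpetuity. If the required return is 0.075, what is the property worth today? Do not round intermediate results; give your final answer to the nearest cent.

D_1 = 270621.00000
D_2 = 284963.91300
D_3 = 300067.00039
D_4 = 315970.55141
Terminal value at year 4: TV = D_4×(1+g_2)/(r−g_2) = 324501.75630/0.048 = 6760453.25620
P_0 = D_1/(1+r)^1 + D_2/(1+r)^2 + D_3/(1+r)^3 + D_4/(1+r)^4 + TV/(1+r)^4
    = 251740.46512 + 246588.56723 + 241542.10352 + 236598.91629 + 5062230.97977 = 6038701.03193

£6038701.03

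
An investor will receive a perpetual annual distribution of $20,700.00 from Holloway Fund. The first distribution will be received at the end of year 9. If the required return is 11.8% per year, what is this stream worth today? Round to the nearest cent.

$71871.04

Value at end of year 8: C / r = $20,700.00 / 0.118 = $175,423.7288
Discount to today: PV = $175,423.7288 / (1 + 0.118)^8 = $175,423.7288 / 2.440813 = $71,871.04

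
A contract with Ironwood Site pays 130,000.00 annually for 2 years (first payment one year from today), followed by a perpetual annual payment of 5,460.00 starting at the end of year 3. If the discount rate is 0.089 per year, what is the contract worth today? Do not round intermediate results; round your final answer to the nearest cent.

280725.54

PV of 2-year annuity: 130,000.00 × [1 − (1+0.089)^−2] / 0.089 = 228995.01737
Perpetuity value at year 2: 5,460.00 / 0.089 = 61348.31461
PV of perpetuity: 61348.31461 / (1+0.089)^2 = 51730.52388
Total PV = 228995.01737 + 51730.52388 = 280725.54125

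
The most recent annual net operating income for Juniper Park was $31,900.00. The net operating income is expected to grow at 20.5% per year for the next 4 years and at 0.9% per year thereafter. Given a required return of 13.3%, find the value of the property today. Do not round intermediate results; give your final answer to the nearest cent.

$481316.70

D_1 = 38439.50000
D_2 = 46319.59750
D_3 = 55815.11499
D_4 = 67257.21356
Terminal value at year 4: TV = D_4×(1+g_2)/(r−g_2) = 67862.52848/0.124 = 547278.45550
P_0 = D_1/(1+r)^1 + D_2/(1+r)^2 + D_3/(1+r)^3 + D_4/(1+r)^4 + TV/(1+r)^4
    = 33927.18447 + 36083.19266 + 38376.21108 + 40814.94647 + 332115.16926 = 481316.70393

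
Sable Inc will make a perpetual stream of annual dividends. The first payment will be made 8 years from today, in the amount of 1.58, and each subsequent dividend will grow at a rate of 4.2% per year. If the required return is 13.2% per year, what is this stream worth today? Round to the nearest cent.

7.37

Value at end of year 7: C₁ / (r − g) = 1.58 / (0.132 − 0.042) = 17.5556
Discount to today: PV = 17.5556 / (1 + 0.132)^7 = 17.5556 / 2.381908 = 7.37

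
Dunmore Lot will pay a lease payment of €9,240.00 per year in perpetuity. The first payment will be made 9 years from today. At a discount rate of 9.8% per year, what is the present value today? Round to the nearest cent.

Value at end of year 8: C / r = €9,240.00 / 0.098 = €94,285.7143
Discount to today: PV = €94,285.7143 / (1 + 0.098)^8 = €94,285.7143 / 2.112607 = €44,630.03

€44630.03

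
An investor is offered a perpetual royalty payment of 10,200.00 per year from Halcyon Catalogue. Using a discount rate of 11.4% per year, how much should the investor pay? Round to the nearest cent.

Level perpetuity: PV = C / r = 10,200.00 / 0.114 = 89,473.68

89473.68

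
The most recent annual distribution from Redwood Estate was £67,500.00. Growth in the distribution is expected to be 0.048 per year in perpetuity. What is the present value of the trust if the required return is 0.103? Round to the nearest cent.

£1286181.82

D₁ = D₀ × (1 + g) = £67,500.00 × 1.048 = £70,740.0000
Growing perpetuity: P = D₁ / (r − g) = £70,740.0000 / (0.103 − 0.048) = £1,286,181.82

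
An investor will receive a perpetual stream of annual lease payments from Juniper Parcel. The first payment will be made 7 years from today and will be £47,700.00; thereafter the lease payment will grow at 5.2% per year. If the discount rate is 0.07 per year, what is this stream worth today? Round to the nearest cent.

£1765806.89

Value at end of year 6: C₁ / (r − g) = £47,700.00 / (0.07 − 0.052) = £2,650,000.0000
Discount to today: PV = £2,650,000.0000 / (1 + 0.07)^6 = £2,650,000.0000 / 1.500730 = £1,765,806.89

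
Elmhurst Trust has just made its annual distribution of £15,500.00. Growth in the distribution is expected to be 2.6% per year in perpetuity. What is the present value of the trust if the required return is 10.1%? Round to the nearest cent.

£212040.00

D₁ = D₀ × (1 + g) = £15,500.00 × 1.026 = £15,903.0000
Growing perpetuity: P = D₁ / (r − g) = £15,903.0000 / (0.101 − 0.026) = £212,040.00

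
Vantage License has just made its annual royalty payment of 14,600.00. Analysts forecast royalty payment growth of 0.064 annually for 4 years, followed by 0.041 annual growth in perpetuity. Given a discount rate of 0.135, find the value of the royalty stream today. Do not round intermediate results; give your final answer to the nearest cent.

174690.83

D_1 = 15534.40000
D_2 = 16528.60160
D_3 = 17586.43210
D_4 = 18711.96376
Terminal value at year 4: TV = D_4×(1+g_2)/(r−g_2) = 19479.15427/0.094 = 207225.04544
P_0 = D_1/(1+r)^1 + D_2/(1+r)^2 + D_3/(1+r)^3 + D_4/(1+r)^4 + TV/(1+r)^4
    = 13686.69604 + 12830.52386 + 12027.90959 + 11275.50291 + 124870.19715 = 174690.82956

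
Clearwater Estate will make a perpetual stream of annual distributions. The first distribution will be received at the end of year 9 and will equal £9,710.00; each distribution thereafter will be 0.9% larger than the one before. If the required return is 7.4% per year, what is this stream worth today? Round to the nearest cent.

Value at end of year 8: C₁ / (r − g) = £9,710.00 / (0.074 − 0.009) = £149,384.6154
Discount to today: PV = £149,384.6154 / (1 + 0.074)^8 = £149,384.6154 / 1.770249 = £84,386.24

£84386.24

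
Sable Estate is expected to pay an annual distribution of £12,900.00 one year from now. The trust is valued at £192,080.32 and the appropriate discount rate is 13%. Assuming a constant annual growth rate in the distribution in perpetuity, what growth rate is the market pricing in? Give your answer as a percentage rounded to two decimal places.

P = D₁/(r−g) ⇒ g = r − D₁/P = 0.13 − £12,900.00/£192,080.32 = 0.062841

6.28%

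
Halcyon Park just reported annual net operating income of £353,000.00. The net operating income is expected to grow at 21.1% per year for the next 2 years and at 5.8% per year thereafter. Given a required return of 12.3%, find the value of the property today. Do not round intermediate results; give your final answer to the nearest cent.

£7472680.43

D_1 = 427483.00000
D_2 = 517681.91300
Terminal value at year 2: TV = D_2×(1+g_2)/(r−g_2) = 547707.46395/0.065 = 8426268.67622
P_0 = D_1/(1+r)^1 + D_2/(1+r)^2 + TV/(1+r)^2
    = 380661.62066 + 410490.84828 + 6681527.96123 = 7472680.43017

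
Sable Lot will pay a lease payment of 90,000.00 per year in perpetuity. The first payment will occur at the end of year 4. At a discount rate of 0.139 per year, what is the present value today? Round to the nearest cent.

438184.02

Value at end of year 3: C / r = 90,000.00 / 0.139 = 647,482.0144
Discount to today: PV = 647,482.0144 / (1 + 0.139)^3 = 647,482.0144 / 1.477649 = 438,184.02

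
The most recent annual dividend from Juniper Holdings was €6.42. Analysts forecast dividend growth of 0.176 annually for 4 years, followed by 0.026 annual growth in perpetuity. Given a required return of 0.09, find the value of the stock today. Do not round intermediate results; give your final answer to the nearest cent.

€170.61

D_1 = 7.54992
D_2 = 8.87871
D_3 = 10.44136
D_4 = 12.27904
Terminal value at year 4: TV = D_4×(1+g_2)/(r−g_2) = 12.59829/0.064 = 196.84832
P_0 = D_1/(1+r)^1 + D_2/(1+r)^2 + D_3/(1+r)^3 + D_4/(1+r)^4 + TV/(1+r)^4
    = 6.92653 + 7.47303 + 8.06264 + 8.69878 + 139.45231 = 170.61329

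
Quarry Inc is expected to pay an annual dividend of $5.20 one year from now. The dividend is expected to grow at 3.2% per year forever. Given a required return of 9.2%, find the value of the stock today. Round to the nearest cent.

Growing perpetuity: P = D₁ / (r − g) = $5.2000 / (0.092 − 0.032) = $86.67

$86.67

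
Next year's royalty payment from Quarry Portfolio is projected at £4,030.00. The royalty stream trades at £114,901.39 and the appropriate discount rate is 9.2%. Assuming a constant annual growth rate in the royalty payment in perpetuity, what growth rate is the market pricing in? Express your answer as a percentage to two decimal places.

P = D₁/(r−g) ⇒ g = r − D₁/P = 0.092 − £4,030.00/£114,901.39 = 0.056926

5.69%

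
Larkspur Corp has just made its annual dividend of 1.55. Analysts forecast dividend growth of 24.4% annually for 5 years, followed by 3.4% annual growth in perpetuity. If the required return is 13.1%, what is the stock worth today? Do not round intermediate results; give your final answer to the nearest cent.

37.01

D_1 = 1.92820
D_2 = 2.39868
D_3 = 2.98396
D_4 = 3.71204
D_5 = 4.61778
Terminal value at year 5: TV = D_5×(1+g_2)/(r−g_2) = 4.77479/0.097 = 49.22462
P_0 = D_1/(1+r)^1 + D_2/(1+r)^2 + D_3/(1+r)^3 + D_4/(1+r)^4 + D_5/(1+r)^5 + TV/(1+r)^5
    = 1.70486 + 1.87520 + 2.06255 + 2.26863 + 2.49529 + 26.59925 = 37.00578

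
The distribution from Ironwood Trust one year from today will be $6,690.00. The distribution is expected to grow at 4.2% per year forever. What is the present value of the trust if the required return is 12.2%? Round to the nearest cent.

$83625.00

Growing perpetuity: P = D₁ / (r − g) = $6,690.0000 / (0.122 − 0.042) = $83,625.00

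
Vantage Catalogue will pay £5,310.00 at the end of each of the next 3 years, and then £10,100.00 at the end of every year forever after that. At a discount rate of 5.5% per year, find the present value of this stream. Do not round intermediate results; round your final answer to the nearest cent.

PV of 3-year annuity: £5,310.00 × [1 − (1+0.055)^−3] / 0.055 = 14326.02624
Perpetuity value at year 3: £10,100.00 / 0.055 = 183636.36364
PV of perpetuity: 183636.36364 / (1+0.055)^3 = 156387.23651
Total PV = 14326.02624 + 156387.23651 = 170713.26275

£170713.26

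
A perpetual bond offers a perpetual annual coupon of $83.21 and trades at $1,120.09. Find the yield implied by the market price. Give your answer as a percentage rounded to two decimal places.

7.43%

P = C/r ⇒ r = C/P = $83.21/$1,120.09 = 0.074289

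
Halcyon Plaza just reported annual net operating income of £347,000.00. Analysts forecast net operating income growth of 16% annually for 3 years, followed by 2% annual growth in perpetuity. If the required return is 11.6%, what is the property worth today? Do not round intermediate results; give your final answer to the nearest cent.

D_1 = 402520.00000
D_2 = 466923.20000
D_3 = 541630.91200
Terminal value at year 3: TV = D_3×(1+g_2)/(r−g_2) = 552463.53024/0.096 = 5754828.44000
P_0 = D_1/(1+r)^1 + D_2/(1+r)^2 + D_3/(1+r)^3 + TV/(1+r)^3
    = 360681.00358 + 374901.40158 + 389682.46042 + 4140376.14195 = 5265641.00752

£5265641.01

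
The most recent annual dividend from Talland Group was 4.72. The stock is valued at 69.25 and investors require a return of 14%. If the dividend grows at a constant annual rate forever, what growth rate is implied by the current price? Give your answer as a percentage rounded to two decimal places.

P = D₀(1+g)/(r−g) ⇒ P(r−g) = D₀(1+g) ⇒ g(P+D₀) = P·r − D₀
g = (P·r − D₀)/(P + D₀) = (69.25×0.14 − 4.72) / (69.25 + 4.72) = 0.067257

6.73%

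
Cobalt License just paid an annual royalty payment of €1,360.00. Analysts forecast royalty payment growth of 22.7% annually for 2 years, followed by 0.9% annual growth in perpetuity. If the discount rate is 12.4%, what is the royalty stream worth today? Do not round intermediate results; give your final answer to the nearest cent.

€17324.94

D_1 = 1668.72000
D_2 = 2047.51944
Terminal value at year 2: TV = D_2×(1+g_2)/(r−g_2) = 2065.94711/0.115 = 17964.75752
P_0 = D_1/(1+r)^1 + D_2/(1+r)^2 + TV/(1+r)^2
    = 1484.62633 + 1620.67305 + 14219.64445 = 17324.94383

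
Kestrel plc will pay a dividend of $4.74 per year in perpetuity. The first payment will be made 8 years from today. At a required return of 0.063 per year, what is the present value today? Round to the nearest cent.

Value at end of year 7: C / r = $4.74 / 0.063 = $75.2381
Discount to today: PV = $75.2381 / (1 + 0.063)^7 = $75.2381 / 1.533673 = $49.06

$49.06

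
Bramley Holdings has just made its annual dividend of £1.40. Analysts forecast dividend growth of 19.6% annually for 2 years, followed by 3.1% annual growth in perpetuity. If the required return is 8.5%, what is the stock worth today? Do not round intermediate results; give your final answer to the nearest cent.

£35.72

D_1 = 1.67440
D_2 = 2.00258
Terminal value at year 2: TV = D_2×(1+g_2)/(r−g_2) = 2.06466/0.054 = 38.23449
P_0 = D_1/(1+r)^1 + D_2/(1+r)^2 + TV/(1+r)^2
    = 1.54323 + 1.70110 + 32.47849 = 35.72282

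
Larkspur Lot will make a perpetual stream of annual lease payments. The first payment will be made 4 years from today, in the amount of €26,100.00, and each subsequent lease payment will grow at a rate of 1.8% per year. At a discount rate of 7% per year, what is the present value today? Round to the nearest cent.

Value at end of year 3: C₁ / (r − g) = €26,100.00 / (0.07 − 0.018) = €501,923.0769
Discount to today: PV = €501,923.0769 / (1 + 0.07)^3 = €501,923.0769 / 1.225043 = €409,718.74

€409718.74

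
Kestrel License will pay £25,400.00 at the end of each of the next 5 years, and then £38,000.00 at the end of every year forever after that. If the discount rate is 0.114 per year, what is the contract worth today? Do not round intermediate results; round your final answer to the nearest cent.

£287229.84

PV of 5-year annuity: £25,400.00 × [1 − (1+0.114)^−5] / 0.114 = 92938.79065
Perpetuity value at year 5: £38,000.00 / 0.114 = 333333.33333
PV of perpetuity: 333333.33333 / (1+0.114)^5 = 194291.04811
Total PV = 92938.79065 + 194291.04811 = 287229.83876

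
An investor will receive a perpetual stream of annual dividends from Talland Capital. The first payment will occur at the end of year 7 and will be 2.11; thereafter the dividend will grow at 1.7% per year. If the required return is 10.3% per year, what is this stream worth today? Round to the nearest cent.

Value at end of year 6: C₁ / (r − g) = 2.11 / (0.103 − 0.017) = 24.5349
Discount to today: PV = 24.5349 / (1 + 0.103)^6 = 24.5349 / 1.800749 = 13.62

13.62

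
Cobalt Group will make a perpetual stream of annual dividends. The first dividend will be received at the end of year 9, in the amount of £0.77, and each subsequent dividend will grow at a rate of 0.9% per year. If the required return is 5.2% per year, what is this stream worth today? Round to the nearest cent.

Value at end of year 8: C₁ / (r − g) = £0.77 / (0.052 − 0.009) = £17.9070
Discount to today: PV = £17.9070 / (1 + 0.052)^8 = £17.9070 / 1.500120 = £11.94

£11.94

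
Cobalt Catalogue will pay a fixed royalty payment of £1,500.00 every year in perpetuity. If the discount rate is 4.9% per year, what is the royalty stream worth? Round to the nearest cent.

Level perpetuity: PV = C / r = £1,500.00 / 0.049 = £30,612.24

£30612.24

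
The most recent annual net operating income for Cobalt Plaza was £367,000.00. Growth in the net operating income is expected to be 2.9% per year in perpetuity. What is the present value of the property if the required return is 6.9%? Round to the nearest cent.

D₁ = D₀ × (1 + g) = £367,000.00 × 1.029 = £377,643.0000
Growing perpetuity: P = D₁ / (r − g) = £377,643.0000 / (0.069 − 0.029) = £9,441,075.00

£9441075.00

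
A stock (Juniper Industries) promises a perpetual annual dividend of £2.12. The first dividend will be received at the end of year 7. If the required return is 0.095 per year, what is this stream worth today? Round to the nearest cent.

Value at end of year 6: C / r = £2.12 / 0.095 = £22.3158
Discount to today: PV = £22.3158 / (1 + 0.095)^6 = £22.3158 / 1.723791 = £12.95

£12.95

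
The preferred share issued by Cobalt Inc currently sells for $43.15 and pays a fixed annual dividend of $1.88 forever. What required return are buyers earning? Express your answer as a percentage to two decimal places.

P = C/r ⇒ r = C/P = $1.88/$43.15 = 0.043569

4.36%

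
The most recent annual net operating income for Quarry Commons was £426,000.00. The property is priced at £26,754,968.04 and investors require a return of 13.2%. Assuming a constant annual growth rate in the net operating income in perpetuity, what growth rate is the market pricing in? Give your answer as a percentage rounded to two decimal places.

P = D₀(1+g)/(r−g) ⇒ P(r−g) = D₀(1+g) ⇒ g(P+D₀) = P·r − D₀
g = (P·r − D₀)/(P + D₀) = (£26,754,968.04×0.132 − £426,000.00) / (£26,754,968.04 + £426,000.00) = 0.114258

11.43%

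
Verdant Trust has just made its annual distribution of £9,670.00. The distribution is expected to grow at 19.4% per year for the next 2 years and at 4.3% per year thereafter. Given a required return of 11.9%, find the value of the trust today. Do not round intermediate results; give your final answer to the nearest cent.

£172421.27

D_1 = 11545.98000
D_2 = 13785.90012
Terminal value at year 2: TV = D_2×(1+g_2)/(r−g_2) = 14378.69383/0.076 = 189193.33980
P_0 = D_1/(1+r)^1 + D_2/(1+r)^2 + TV/(1+r)^2
    = 10318.12332 + 11009.68655 + 151093.46147 = 172421.27134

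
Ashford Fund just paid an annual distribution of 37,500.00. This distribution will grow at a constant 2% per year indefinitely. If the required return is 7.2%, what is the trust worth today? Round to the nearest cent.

735576.92

D₁ = D₀ × (1 + g) = 37,500.00 × 1.02 = 38,250.0000
Growing perpetuity: P = D₁ / (r − g) = 38,250.0000 / (0.072 − 0.02) = 735,576.92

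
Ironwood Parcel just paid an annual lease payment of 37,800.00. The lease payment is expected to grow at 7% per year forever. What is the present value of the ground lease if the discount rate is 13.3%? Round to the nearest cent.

D₁ = D₀ × (1 + g) = 37,800.00 × 1.07 = 40,446.0000
Growing perpetuity: P = D₁ / (r − g) = 40,446.0000 / (0.133 − 0.07) = 642,000.00

642000.00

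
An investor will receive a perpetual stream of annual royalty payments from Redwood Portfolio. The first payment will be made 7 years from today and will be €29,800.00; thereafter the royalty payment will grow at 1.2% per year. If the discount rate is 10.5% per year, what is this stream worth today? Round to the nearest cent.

€176019.04

Value at end of year 6: C₁ / (r − g) = €29,800.00 / (0.105 − 0.012) = €320,430.1075
Discount to today: PV = €320,430.1075 / (1 + 0.105)^6 = €320,430.1075 / 1.820429 = €176,019.04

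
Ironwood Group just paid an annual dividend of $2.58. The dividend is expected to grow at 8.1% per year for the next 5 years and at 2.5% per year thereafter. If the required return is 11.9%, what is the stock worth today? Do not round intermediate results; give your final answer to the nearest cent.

$35.31

D_1 = 2.78898
D_2 = 3.01489
D_3 = 3.25909
D_4 = 3.52308
D_5 = 3.80845
Terminal value at year 5: TV = D_5×(1+g_2)/(r−g_2) = 3.90366/0.094 = 41.52830
P_0 = D_1/(1+r)^1 + D_2/(1+r)^2 + D_3/(1+r)^3 + D_4/(1+r)^4 + D_5/(1+r)^5 + TV/(1+r)^5
    = 2.49239 + 2.40775 + 2.32598 + 2.24700 + 2.17069 + 23.66975 = 35.31356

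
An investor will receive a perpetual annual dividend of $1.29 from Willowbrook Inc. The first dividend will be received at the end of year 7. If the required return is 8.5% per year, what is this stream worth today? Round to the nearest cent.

$9.30

Value at end of year 6: C / r = $1.29 / 0.085 = $15.1765
Discount to today: PV = $15.1765 / (1 + 0.085)^6 = $15.1765 / 1.631468 = $9.30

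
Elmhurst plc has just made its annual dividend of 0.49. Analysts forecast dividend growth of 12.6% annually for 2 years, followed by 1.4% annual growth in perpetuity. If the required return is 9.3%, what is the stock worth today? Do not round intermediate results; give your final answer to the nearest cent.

D_1 = 0.55174
D_2 = 0.62126
Terminal value at year 2: TV = D_2×(1+g_2)/(r−g_2) = 0.62996/0.079 = 7.97414
P_0 = D_1/(1+r)^1 + D_2/(1+r)^2 + TV/(1+r)^2
    = 0.50479 + 0.52003 + 6.67488 = 7.69971

7.70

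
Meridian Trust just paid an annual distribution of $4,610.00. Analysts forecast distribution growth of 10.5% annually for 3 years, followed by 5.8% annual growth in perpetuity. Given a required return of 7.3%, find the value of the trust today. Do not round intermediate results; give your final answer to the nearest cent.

$369797.86

D_1 = 5094.05000
D_2 = 5628.92525
D_3 = 6219.96240
Terminal value at year 3: TV = D_3×(1+g_2)/(r−g_2) = 6580.72022/0.015 = 438714.68137
P_0 = D_1/(1+r)^1 + D_2/(1+r)^2 + D_3/(1+r)^3 + TV/(1+r)^3
    = 4747.48369 + 4889.06755 + 5034.87385 + 355126.43546 = 369797.86054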